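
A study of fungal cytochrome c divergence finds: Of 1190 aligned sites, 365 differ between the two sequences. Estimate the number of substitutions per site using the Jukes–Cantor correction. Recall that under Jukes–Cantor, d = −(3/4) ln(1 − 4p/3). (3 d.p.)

p = 365/1190 ≈ 0.306723.
d = −(3/4) ln(1 − 4p/3) = −0.75 ln(1 − 0.408964) = −0.75 ln(0.591036)
  = −0.75 × (-0.525878) = 0.394409 substitutions/site.

0.394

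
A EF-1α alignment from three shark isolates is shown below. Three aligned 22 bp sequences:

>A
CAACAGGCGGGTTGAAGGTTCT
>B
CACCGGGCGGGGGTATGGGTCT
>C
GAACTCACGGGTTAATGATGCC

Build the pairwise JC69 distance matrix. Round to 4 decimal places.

d(A,B) = 0.4141, d(A,C) = 0.5913, d(B,C) = 0.9745

A–B: 7/22 sites differ → p ≈ 0.318182, d = −0.75 ln(1 − 0.424243) = 0.414052 ≈ 0.4141.
A–C: 9/22 sites differ → p ≈ 0.409091, d = −0.75 ln(1 − 0.545455) = 0.591344 ≈ 0.5913.
B–C: 12/22 sites differ → p ≈ 0.545455, d = −0.75 ln(1 − 0.727273) = 0.974463 ≈ 0.9745.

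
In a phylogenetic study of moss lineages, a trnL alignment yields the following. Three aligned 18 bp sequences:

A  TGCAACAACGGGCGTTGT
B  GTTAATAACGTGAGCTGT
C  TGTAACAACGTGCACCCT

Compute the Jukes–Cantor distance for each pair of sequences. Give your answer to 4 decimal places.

A–B: 7/18 sites differ → p ≈ 0.388889, d = −0.75 ln(1 − 0.518519) = 0.548166 ≈ 0.5482.
A–C: 6/18 sites differ → p ≈ 0.333333, d = −0.75 ln(1 − 0.444444) = 0.440839 ≈ 0.4408.
B–C: 7/18 sites differ → p ≈ 0.388889, d = −0.75 ln(1 − 0.518519) = 0.548166 ≈ 0.5482.

d(A,B) = 0.5482, d(A,C) = 0.4408, d(B,C) = 0.5482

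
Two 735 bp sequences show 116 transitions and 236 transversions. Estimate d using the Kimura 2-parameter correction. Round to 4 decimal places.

0.7632

P = 116/735 ≈ 0.157823 and Q = 236/735 ≈ 0.321088.
Under the Kimura two-parameter model, d = −½ ln(1 − 2P − Q) − ¼ ln(1 − 2Q).
1 − 2P − Q = 0.363266, giving −½ ln(0.363266) = 0.506310.
1 − 2Q = 0.357824, giving −¼ ln(0.357824) = 0.256929.
d = 0.506310 + 0.256929 = 0.763239.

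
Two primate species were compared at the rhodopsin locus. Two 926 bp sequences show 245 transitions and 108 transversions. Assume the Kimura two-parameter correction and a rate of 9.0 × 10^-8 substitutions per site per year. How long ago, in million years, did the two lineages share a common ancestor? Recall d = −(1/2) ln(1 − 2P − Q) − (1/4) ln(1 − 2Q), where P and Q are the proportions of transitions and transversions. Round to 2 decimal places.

P = 245/926 ≈ 0.264579 and Q = 108/926 ≈ 0.116631.
Under the Kimura two-parameter model, d = −½ ln(1 − 2P − Q) − ¼ ln(1 − 2Q).
1 − 2P − Q = 0.354211, giving −½ ln(0.354211) = 0.518931.
1 − 2Q = 0.766738, giving −¼ ln(0.766738) = 0.066403.
d = 0.518931 + 0.066403 = 0.585334.
Under a molecular clock d = 2μt, so t = d/(2μ) = 0.585334 / (2 × 9.0 × 10^-8) = 3.25 million years.

3.25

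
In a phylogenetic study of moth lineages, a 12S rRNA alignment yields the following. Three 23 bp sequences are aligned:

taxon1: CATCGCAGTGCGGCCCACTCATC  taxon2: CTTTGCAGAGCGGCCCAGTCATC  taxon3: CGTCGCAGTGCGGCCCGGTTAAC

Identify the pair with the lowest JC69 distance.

taxon1 and taxon2

taxon1–taxon2: 4/23 differ, p = 0.174, d = 0.198.
taxon1–taxon3: 5/23 differ, p = 0.217, d = 0.257.
taxon2–taxon3: 6/23 differ, p = 0.261, d = 0.321.
The smallest distance is between taxon1 and taxon2.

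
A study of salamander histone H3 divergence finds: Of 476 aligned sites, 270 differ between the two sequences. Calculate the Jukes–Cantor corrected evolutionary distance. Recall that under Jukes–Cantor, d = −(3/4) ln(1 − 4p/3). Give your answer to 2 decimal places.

1.06

p = 270/476 ≈ 0.567227.
d = −(3/4) ln(1 − 4p/3) = −0.75 ln(1 − 0.756303) = −0.75 ln(0.243697)
  = −0.75 × (-1.411830) = 1.058873 substitutions/site.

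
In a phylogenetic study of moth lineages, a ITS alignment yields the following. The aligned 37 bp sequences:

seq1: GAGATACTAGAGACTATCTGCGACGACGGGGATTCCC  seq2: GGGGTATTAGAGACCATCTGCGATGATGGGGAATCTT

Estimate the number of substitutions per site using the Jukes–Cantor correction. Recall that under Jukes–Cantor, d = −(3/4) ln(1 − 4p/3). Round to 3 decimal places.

0.294

The sequences differ at 9 of 37 sites (2, 4, 7, 15, 24, 27, 33, 36, 37), so p = 9/37 ≈ 0.243243.
d = −(3/4) ln(1 − 4p/3) = −0.75 ln(1 − 0.324324) = −0.75 ln(0.675676)
  = −0.75 × (-0.392042) = 0.294032 substitutions/site.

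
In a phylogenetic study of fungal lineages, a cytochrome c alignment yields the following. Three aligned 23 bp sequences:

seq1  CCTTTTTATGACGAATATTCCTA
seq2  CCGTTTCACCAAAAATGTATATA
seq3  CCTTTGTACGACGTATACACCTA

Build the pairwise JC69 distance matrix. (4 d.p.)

d(seq1,seq2) = 0.6501, d(seq1,seq3) = 0.2567, d(seq2,seq3) = 0.7614

seq1–seq2: 10/23 sites differ → p ≈ 0.434783, d = −0.75 ln(1 − 0.579711) = 0.650110 ≈ 0.6501.
seq1–seq3: 5/23 sites differ → p ≈ 0.217391, d = −0.75 ln(1 − 0.289855) = 0.256715 ≈ 0.2567.
seq2–seq3: 11/23 sites differ → p ≈ 0.478261, d = −0.75 ln(1 − 0.637681) = 0.761423 ≈ 0.7614.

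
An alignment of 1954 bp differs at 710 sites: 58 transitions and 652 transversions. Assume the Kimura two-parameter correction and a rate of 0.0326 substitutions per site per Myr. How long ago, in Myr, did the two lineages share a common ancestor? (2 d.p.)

8.05

P = 58/1954 ≈ 0.029683 and Q = 652/1954 ≈ 0.333675.
Under the Kimura two-parameter model, d = −½ ln(1 − 2P − Q) − ¼ ln(1 − 2Q).
1 − 2P − Q = 0.606959, giving −½ ln(0.606959) = 0.249647.
1 − 2Q = 0.33265, giving −¼ ln(0.33265) = 0.275166.
d = 0.249647 + 0.275166 = 0.524813.
Under a molecular clock d = 2μt, so t = d/(2μ) = 0.524813 / (2 × 0.0326) = 8.05 Myr.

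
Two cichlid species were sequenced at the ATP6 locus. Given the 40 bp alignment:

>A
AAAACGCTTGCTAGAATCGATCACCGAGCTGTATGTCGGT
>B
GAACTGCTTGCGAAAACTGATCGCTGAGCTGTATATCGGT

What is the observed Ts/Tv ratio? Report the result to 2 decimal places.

Transitions are A↔G and C↔T; transversions are all other mismatches.
Transitions: 8. Transversions: 2.
R = 8/2 = 4.00.

4.00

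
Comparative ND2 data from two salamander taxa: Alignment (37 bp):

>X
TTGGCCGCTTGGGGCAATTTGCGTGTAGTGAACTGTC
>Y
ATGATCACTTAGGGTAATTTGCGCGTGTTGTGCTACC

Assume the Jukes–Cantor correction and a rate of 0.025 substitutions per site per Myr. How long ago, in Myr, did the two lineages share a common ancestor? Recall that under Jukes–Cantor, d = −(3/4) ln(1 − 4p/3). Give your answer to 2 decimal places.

The sequences differ at 13 of 37 sites, so p = 13/37 ≈ 0.351351.
d = −(3/4) ln(1 − 4p/3) = −0.75 ln(1 − 0.468468) = −0.75 ln(0.531532)
  = −0.75 × (-0.631992) = 0.473994 substitutions/site.
Under a molecular clock d = 2μt, so t = d/(2μ) = 0.473994 / (2 × 0.025) = 9.48 Myr.

9.48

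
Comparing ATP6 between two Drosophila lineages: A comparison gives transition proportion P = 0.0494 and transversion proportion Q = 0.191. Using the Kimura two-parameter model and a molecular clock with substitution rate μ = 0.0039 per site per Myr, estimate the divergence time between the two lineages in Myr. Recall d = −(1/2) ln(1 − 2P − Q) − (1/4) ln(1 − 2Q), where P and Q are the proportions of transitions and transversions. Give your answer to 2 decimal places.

Under the Kimura two-parameter model, d = −½ ln(1 − 2P − Q) − ¼ ln(1 − 2Q).
1 − 2P − Q = 0.7102, giving −½ ln(0.7102) = 0.171104.
1 − 2Q = 0.618, giving −¼ ln(0.618) = 0.120317.
d = 0.171104 + 0.120317 = 0.291421.
Under a molecular clock d = 2μt, so t = d/(2μ) = 0.291421 / (2 × 0.0039) = 37.36 Myr.

37.36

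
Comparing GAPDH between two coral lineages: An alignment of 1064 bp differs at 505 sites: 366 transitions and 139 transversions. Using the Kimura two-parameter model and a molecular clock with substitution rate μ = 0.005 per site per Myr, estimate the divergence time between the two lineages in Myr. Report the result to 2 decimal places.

P = 366/1064 ≈ 0.343985 and Q = 139/1064 ≈ 0.130639.
Under the Kimura two-parameter model, d = −½ ln(1 − 2P − Q) − ¼ ln(1 − 2Q).
1 − 2P − Q = 0.181391, giving −½ ln(0.181391) = 0.853550.
1 − 2Q = 0.738722, giving −¼ ln(0.738722) = 0.075708.
d = 0.853550 + 0.075708 = 0.929258.
Under a molecular clock d = 2μt, so t = d/(2μ) = 0.929258 / (2 × 0.005) = 92.93 Myr.

92.93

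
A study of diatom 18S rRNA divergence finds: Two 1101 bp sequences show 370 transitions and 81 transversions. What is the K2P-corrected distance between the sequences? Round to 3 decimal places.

0.724

P = 370/1101 ≈ 0.336058 and Q = 81/1101 ≈ 0.073569.
Under the Kimura two-parameter model, d = −½ ln(1 − 2P − Q) − ¼ ln(1 − 2Q).
1 − 2P − Q = 0.254315, giving −½ ln(0.254315) = 0.684591.
1 − 2Q = 0.852862, giving −¼ ln(0.852862) = 0.039789.
d = 0.684591 + 0.039789 = 0.724380.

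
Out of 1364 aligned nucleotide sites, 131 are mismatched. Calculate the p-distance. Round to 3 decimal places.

p = 131/1364 = 0.096041… ≈ 0.096 (to 3 d.p.).

0.096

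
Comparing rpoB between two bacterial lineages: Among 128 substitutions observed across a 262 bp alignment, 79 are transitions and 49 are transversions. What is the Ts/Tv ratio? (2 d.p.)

R = 79/49 = 1.612244… ≈ 1.61 (to 2 d.p.).

1.61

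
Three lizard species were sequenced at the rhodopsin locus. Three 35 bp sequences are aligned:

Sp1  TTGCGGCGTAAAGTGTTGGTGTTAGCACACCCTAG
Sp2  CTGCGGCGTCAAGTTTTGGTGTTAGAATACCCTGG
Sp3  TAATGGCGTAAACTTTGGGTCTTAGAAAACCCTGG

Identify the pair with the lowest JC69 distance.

Sp1–Sp2: 6/35 differ, p = 0.171, d = 0.195.
Sp1–Sp3: 10/35 differ, p = 0.286, d = 0.360.
Sp2–Sp3: 9/35 differ, p = 0.257, d = 0.315.
The smallest distance is between Sp1 and Sp2.

Sp1 and Sp2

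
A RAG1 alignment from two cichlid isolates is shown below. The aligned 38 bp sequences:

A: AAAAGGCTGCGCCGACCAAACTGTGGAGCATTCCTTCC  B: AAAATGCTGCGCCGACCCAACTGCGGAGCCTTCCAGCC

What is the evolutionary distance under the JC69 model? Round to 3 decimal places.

The sequences differ at 6 of 38 sites (5, 18, 24, 30, 35, 36), so p = 6/38 ≈ 0.157895.
d = −(3/4) ln(1 − 4p/3) = −0.75 ln(1 − 0.210527) = −0.75 ln(0.789473)
  = −0.75 × (-0.236390) = 0.177293 substitutions/site.

0.177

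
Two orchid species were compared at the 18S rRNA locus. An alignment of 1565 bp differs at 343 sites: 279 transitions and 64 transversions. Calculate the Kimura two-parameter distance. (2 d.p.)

P = 279/1565 ≈ 0.178275 and Q = 64/1565 ≈ 0.040895.
Under the Kimura two-parameter model, d = −½ ln(1 − 2P − Q) − ¼ ln(1 − 2Q).
1 − 2P − Q = 0.602555, giving −½ ln(0.602555) = 0.253288.
1 − 2Q = 0.91821, giving −¼ ln(0.91821) = 0.021332.
d = 0.253288 + 0.021332 = 0.274620.

0.27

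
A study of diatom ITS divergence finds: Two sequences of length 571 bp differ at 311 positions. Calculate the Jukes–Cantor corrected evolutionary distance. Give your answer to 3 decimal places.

0.972

p = 311/571 ≈ 0.544658.
d = −(3/4) ln(1 − 4p/3) = −0.75 ln(1 − 0.726211) = −0.75 ln(0.273789)
  = −0.75 × (-1.295398) = 0.971549 substitutions/site.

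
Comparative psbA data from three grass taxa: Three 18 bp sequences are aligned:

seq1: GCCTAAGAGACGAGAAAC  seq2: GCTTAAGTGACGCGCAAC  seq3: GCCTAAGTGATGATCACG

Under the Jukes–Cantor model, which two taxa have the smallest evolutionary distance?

seq1 and seq2

seq1–seq2: 4/18 differ, p = 0.222, d = 0.264.
seq1–seq3: 6/18 differ, p = 0.333, d = 0.441.
seq2–seq3: 6/18 differ, p = 0.333, d = 0.441.
The smallest distance is between seq1 and seq2.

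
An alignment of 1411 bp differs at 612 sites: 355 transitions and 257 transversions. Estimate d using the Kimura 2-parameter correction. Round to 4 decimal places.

0.6914

P = 355/1411 ≈ 0.251595 and Q = 257/1411 ≈ 0.18214.
Under the Kimura two-parameter model, d = −½ ln(1 − 2P − Q) − ¼ ln(1 − 2Q).
1 − 2P − Q = 0.31467, giving −½ ln(0.31467) = 0.578115.
1 − 2Q = 0.63572, giving −¼ ln(0.63572) = 0.113249.
d = 0.578115 + 0.113249 = 0.691364.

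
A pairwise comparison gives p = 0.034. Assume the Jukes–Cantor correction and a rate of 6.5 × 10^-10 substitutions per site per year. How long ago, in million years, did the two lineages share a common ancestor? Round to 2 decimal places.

d = −(3/4) ln(1 − 4p/3) = −0.75 ln(1 − 0.045333) = −0.75 ln(0.954667)
  = −0.75 × (-0.046393) = 0.034795 substitutions/site.
Under a molecular clock d = 2μt, so t = d/(2μ) = 0.034795 / (2 × 6.5 × 10^-10) = 26.77 million years.

26.77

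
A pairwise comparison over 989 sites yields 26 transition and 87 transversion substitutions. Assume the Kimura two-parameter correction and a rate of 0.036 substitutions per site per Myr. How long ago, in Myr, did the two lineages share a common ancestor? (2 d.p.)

P = 26/989 ≈ 0.026289 and Q = 87/989 ≈ 0.087968.
Under the Kimura two-parameter model, d = −½ ln(1 − 2P − Q) − ¼ ln(1 − 2Q).
1 − 2P − Q = 0.859454, giving −½ ln(0.859454) = 0.075729.
1 − 2Q = 0.824064, giving −¼ ln(0.824064) = 0.048377.
d = 0.075729 + 0.048377 = 0.124106.
Under a molecular clock d = 2μt, so t = d/(2μ) = 0.124106 / (2 × 0.036) = 1.72 Myr.

1.72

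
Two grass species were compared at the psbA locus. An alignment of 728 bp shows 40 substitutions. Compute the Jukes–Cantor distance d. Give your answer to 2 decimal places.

p = 40/728 ≈ 0.054945.
d = −(3/4) ln(1 − 4p/3) = −0.75 ln(1 − 0.07326) = −0.75 ln(0.92674)
  = −0.75 × (-0.076082) = 0.057062 substitutions/site.

0.06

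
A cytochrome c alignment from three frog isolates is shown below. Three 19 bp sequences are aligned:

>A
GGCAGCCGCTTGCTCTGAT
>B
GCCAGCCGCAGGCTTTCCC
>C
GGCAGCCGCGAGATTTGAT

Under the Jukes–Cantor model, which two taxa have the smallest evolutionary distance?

A–B: 7/19 differ, p = 0.368, d = 0.507.
A–C: 4/19 differ, p = 0.211, d = 0.247.
B–C: 7/19 differ, p = 0.368, d = 0.507.
The smallest distance is between A and C.

A and C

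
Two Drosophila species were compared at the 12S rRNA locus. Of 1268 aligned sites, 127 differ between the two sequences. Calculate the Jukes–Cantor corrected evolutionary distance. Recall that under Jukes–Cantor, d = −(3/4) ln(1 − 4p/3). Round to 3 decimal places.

0.108

p = 127/1268 ≈ 0.100158.
d = −(3/4) ln(1 − 4p/3) = −0.75 ln(1 − 0.133544) = −0.75 ln(0.866456)
  = −0.75 × (-0.143344) = 0.107508 substitutions/site.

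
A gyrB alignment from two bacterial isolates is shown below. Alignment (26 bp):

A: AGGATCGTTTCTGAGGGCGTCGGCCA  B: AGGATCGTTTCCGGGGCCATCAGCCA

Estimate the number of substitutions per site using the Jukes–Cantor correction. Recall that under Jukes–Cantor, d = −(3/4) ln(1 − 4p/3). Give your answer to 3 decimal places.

The sequences differ at 5 of 26 sites (12, 14, 17, 19, 22), so p = 5/26 ≈ 0.192308.
d = −(3/4) ln(1 − 4p/3) = −0.75 ln(1 − 0.256411) = −0.75 ln(0.743589)
  = −0.75 × (-0.296267) = 0.222200 substitutions/site.

0.222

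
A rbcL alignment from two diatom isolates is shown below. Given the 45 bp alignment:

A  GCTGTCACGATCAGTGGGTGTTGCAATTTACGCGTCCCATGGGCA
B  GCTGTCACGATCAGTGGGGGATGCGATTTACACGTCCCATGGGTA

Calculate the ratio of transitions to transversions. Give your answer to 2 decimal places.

1.50

Transitions are A↔G and C↔T; transversions are all other mismatches.
Transitions: 3. Transversions: 2.
R = 3/2 = 1.50.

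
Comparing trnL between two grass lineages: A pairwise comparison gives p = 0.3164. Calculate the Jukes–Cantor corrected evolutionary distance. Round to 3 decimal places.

0.411

d = −(3/4) ln(1 − 4p/3) = −0.75 ln(1 − 0.421867) = −0.75 ln(0.578133)
  = −0.75 × (-0.547951) = 0.410963 substitutions/site.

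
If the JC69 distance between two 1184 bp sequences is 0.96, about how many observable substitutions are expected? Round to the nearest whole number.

Invert JC69: p = (3/4)(1 − e^(−4d/3)) = 0.75 × (1 − e^(-1.28)) = 0.75 × (1 − 0.278037) = 0.541472.
Expected differing sites = pL ≈ 0.541472 × 1184 = 641.102848 ≈ 641.

641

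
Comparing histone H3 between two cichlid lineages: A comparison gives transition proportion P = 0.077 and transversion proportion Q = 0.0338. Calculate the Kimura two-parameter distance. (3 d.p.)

0.122

Under the Kimura two-parameter model, d = −½ ln(1 − 2P − Q) − ¼ ln(1 − 2Q).
1 − 2P − Q = 0.8122, giving −½ ln(0.8122) = 0.104004.
1 − 2Q = 0.9324, giving −¼ ln(0.9324) = 0.017498.
d = 0.104004 + 0.017498 = 0.121502.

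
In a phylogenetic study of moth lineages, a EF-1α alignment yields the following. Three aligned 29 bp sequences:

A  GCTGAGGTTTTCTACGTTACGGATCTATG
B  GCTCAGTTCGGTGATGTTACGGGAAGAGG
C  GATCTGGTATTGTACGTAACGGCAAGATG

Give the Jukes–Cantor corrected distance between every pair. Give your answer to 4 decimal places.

A–B: 13/29 sites differ → p ≈ 0.448276, d = −0.75 ln(1 − 0.597701) = 0.682920 ≈ 0.6829.
A–C: 10/29 sites differ → p ≈ 0.344828, d = −0.75 ln(1 − 0.459771) = 0.461822 ≈ 0.4618.
B–C: 12/29 sites differ → p ≈ 0.413793, d = −0.75 ln(1 − 0.551724) = 0.601760 ≈ 0.6018.

d(A,B) = 0.6829, d(A,C) = 0.4618, d(B,C) = 0.6018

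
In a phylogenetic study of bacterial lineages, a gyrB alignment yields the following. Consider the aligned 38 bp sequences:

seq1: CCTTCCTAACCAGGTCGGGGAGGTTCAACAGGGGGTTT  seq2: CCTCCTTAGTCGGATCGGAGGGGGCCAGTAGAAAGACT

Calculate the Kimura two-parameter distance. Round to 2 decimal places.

0.95

Of 38 sites, 15 differences are transitions and 2 are transversions, so P = 15/38 ≈ 0.394737 and Q = 2/38 ≈ 0.052632.
Under the Kimura two-parameter model, d = −½ ln(1 − 2P − Q) − ¼ ln(1 − 2Q).
1 − 2P − Q = 0.157894, giving −½ ln(0.157894) = 0.922916.
1 − 2Q = 0.894736, giving −¼ ln(0.894736) = 0.027807.
d = 0.922916 + 0.027807 = 0.950723.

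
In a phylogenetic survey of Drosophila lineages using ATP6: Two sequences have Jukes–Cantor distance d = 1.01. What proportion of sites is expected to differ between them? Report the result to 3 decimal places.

0.555

p = (3/4)(1 − e^(−4d/3)) = 0.75 × (1 − e^(-1.346667)) = 0.75 × (1 − 0.260106) = 0.554921.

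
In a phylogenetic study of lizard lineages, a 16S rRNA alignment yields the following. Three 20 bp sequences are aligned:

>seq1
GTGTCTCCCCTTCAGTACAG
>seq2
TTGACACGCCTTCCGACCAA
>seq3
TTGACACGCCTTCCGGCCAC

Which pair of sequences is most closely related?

seq2 and seq3

seq1–seq2: 8/20 differ, p = 0.400, d = 0.572.
seq1–seq3: 8/20 differ, p = 0.400, d = 0.572.
seq2–seq3: 2/20 differ, p = 0.100, d = 0.107.
The smallest distance is between seq2 and seq3.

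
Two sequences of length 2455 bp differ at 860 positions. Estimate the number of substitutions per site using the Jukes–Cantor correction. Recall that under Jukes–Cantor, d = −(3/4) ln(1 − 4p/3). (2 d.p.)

p = 860/2455 ≈ 0.350305.
d = −(3/4) ln(1 − 4p/3) = −0.75 ln(1 − 0.467073) = −0.75 ln(0.532927)
  = −0.75 × (-0.629371) = 0.472028 substitutions/site.

0.47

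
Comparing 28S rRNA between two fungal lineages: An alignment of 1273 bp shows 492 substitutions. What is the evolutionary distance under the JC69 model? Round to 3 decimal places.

p = 492/1273 ≈ 0.386489.
d = −(3/4) ln(1 − 4p/3) = −0.75 ln(1 − 0.515319) = −0.75 ln(0.484681)
  = −0.75 × (-0.724264) = 0.543198 substitutions/site.

0.543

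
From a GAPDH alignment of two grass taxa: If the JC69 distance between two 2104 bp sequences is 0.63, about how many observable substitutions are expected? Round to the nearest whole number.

Invert JC69: p = (3/4)(1 − e^(−4d/3)) = 0.75 × (1 − e^(-0.84)) = 0.75 × (1 − 0.431711) = 0.426217.
Expected differing sites = pL ≈ 0.426217 × 2104 = 896.760568 ≈ 897.

897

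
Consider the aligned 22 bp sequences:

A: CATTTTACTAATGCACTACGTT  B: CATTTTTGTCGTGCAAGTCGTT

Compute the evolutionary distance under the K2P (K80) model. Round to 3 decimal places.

Of 22 sites, 1 differences are transitions and 6 are transversions, so P = 1/22 ≈ 0.045455 and Q = 6/22 ≈ 0.272727.
Under the Kimura two-parameter model, d = −½ ln(1 − 2P − Q) − ¼ ln(1 − 2Q).
1 − 2P − Q = 0.636363, giving −½ ln(0.636363) = 0.225993.
1 − 2Q = 0.454546, giving −¼ ln(0.454546) = 0.197114.
d = 0.225993 + 0.197114 = 0.423107.

0.423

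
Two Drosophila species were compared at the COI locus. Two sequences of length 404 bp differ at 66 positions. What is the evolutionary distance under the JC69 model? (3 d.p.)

p = 66/404 ≈ 0.163366.
d = −(3/4) ln(1 − 4p/3) = −0.75 ln(1 − 0.217821) = −0.75 ln(0.782179)
  = −0.75 × (-0.245672) = 0.184254 substitutions/site.

0.184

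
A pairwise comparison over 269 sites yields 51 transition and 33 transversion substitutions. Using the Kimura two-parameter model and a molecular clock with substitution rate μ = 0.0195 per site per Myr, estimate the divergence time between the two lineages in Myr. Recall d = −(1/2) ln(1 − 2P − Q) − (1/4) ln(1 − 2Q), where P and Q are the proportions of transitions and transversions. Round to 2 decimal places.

10.74

P = 51/269 ≈ 0.189591 and Q = 33/269 ≈ 0.122677.
Under the Kimura two-parameter model, d = −½ ln(1 − 2P − Q) − ¼ ln(1 − 2Q).
1 − 2P − Q = 0.498141, giving −½ ln(0.498141) = 0.348436.
1 − 2Q = 0.754646, giving −¼ ln(0.754646) = 0.070377.
d = 0.348436 + 0.070377 = 0.418813.
Under a molecular clock d = 2μt, so t = d/(2μ) = 0.418813 / (2 × 0.0195) = 10.74 Myr.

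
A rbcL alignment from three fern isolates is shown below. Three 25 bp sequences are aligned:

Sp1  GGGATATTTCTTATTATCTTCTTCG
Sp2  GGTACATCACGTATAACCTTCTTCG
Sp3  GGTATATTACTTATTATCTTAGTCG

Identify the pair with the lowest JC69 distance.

Sp1 and Sp3

Sp1–Sp2: 7/25 differ, p = 0.280, d = 0.351.
Sp1–Sp3: 4/25 differ, p = 0.160, d = 0.180.
Sp2–Sp3: 7/25 differ, p = 0.280, d = 0.351.
The smallest distance is between Sp1 and Sp3.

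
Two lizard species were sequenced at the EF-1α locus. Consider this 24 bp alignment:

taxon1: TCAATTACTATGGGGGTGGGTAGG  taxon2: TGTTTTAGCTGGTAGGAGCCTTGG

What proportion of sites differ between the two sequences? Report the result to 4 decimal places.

The sequences differ at 13 of 24 positions.
p = 13/24 = 0.541666… ≈ 0.5417 (to 4 d.p.).

0.5417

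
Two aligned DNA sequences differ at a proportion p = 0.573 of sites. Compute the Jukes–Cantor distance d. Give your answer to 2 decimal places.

d = −(3/4) ln(1 − 4p/3) = −0.75 ln(1 − 0.764) = −0.75 ln(0.236)
  = −0.75 × (-1.443923) = 1.082942 substitutions/site.

1.08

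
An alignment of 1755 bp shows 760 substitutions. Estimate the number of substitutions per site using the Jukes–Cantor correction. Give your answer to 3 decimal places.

p = 760/1755 ≈ 0.433048.
d = −(3/4) ln(1 − 4p/3) = −0.75 ln(1 − 0.577397) = −0.75 ln(0.422603)
  = −0.75 × (-0.861322) = 0.645992 substitutions/site.

0.646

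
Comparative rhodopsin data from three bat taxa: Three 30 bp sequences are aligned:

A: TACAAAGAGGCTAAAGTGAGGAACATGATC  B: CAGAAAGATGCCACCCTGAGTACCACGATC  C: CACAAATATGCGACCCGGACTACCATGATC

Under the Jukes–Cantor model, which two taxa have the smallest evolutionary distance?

A–B: 10/30 differ, p = 0.333, d = 0.441.
A–C: 11/30 differ, p = 0.367, d = 0.503.
B–C: 6/30 differ, p = 0.200, d = 0.233.
The smallest distance is between B and C.

B and C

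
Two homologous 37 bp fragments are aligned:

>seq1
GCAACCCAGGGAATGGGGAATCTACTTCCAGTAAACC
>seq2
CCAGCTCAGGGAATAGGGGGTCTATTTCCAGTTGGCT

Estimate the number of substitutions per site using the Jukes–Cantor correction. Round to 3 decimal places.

0.379

The sequences differ at 11 of 37 sites, so p = 11/37 ≈ 0.297297.
d = −(3/4) ln(1 − 4p/3) = −0.75 ln(1 − 0.396396) = −0.75 ln(0.603604)
  = −0.75 × (-0.504837) = 0.378628 substitutions/site.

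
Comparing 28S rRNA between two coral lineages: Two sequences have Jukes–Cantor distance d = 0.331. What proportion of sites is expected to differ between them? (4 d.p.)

p = (3/4)(1 − e^(−4d/3)) = 0.75 × (1 − e^(-0.441333)) = 0.75 × (1 − 0.643178) = 0.267617.

0.2676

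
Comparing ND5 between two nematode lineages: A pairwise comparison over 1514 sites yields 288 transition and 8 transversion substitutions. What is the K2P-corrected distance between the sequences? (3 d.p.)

P = 288/1514 ≈ 0.190225 and Q = 8/1514 ≈ 0.005284.
Under the Kimura two-parameter model, d = −½ ln(1 − 2P − Q) − ¼ ln(1 − 2Q).
1 − 2P − Q = 0.614266, giving −½ ln(0.614266) = 0.243664.
1 − 2Q = 0.989432, giving −¼ ln(0.989432) = 0.002656.
d = 0.243664 + 0.002656 = 0.246320.

0.246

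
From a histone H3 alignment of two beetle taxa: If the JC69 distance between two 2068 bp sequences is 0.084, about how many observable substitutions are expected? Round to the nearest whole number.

Invert JC69: p = (3/4)(1 − e^(−4d/3)) = 0.75 × (1 − e^(-0.112)) = 0.75 × (1 − 0.894044) = 0.079467.
Expected differing sites = pL ≈ 0.079467 × 2068 = 164.337756 ≈ 164.

164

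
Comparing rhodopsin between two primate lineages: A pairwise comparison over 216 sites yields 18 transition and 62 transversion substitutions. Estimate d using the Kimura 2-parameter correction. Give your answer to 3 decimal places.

P = 18/216 ≈ 0.083333 and Q = 62/216 ≈ 0.287037.
Under the Kimura two-parameter model, d = −½ ln(1 − 2P − Q) − ¼ ln(1 − 2Q).
1 − 2P − Q = 0.546297, giving −½ ln(0.546297) = 0.302296.
1 − 2Q = 0.425926, giving −¼ ln(0.425926) = 0.213372.
d = 0.302296 + 0.213372 = 0.515668.

0.516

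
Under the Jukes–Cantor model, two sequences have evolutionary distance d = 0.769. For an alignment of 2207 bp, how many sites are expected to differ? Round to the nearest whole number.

Invert JC69: p = (3/4)(1 − e^(−4d/3)) = 0.75 × (1 − e^(-1.025333)) = 0.75 × (1 − 0.358677) = 0.480992.
Expected differing sites = pL ≈ 0.480992 × 2207 = 1061.549344 ≈ 1062.

1062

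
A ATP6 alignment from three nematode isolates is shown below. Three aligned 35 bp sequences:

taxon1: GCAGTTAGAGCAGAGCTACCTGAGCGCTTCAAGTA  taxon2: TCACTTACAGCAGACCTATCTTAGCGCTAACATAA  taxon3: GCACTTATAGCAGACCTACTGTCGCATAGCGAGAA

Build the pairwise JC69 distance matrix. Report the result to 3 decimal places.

taxon1–taxon2: 11/35 sites differ → p ≈ 0.314286, d = −0.75 ln(1 − 0.419048) = 0.407315 ≈ 0.407.
taxon1–taxon3: 13/35 sites differ → p ≈ 0.371429, d = −0.75 ln(1 − 0.495239) = 0.512753 ≈ 0.513.
taxon2–taxon3: 13/35 sites differ → p ≈ 0.371429, d = −0.75 ln(1 − 0.495239) = 0.512753 ≈ 0.513.

d(taxon1,taxon2) = 0.407, d(taxon1,taxon3) = 0.513, d(taxon2,taxon3) = 0.513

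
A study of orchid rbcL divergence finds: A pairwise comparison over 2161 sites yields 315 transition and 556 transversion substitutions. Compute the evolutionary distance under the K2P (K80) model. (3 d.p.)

P = 315/2161 ≈ 0.145766 and Q = 556/2161 ≈ 0.257288.
Under the Kimura two-parameter model, d = −½ ln(1 − 2P − Q) − ¼ ln(1 − 2Q).
1 − 2P − Q = 0.45118, giving −½ ln(0.45118) = 0.397944.
1 − 2Q = 0.485424, giving −¼ ln(0.485424) = 0.180683.
d = 0.397944 + 0.180683 = 0.578627.

0.579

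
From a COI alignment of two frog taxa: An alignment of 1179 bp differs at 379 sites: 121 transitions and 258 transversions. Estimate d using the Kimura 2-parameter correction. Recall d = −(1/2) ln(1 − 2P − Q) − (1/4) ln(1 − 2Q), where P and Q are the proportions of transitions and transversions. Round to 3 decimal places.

0.420

P = 121/1179 ≈ 0.102629 and Q = 258/1179 ≈ 0.21883.
Under the Kimura two-parameter model, d = −½ ln(1 − 2P − Q) − ¼ ln(1 − 2Q).
1 − 2P − Q = 0.575912, giving −½ ln(0.575912) = 0.275900.
1 − 2Q = 0.56234, giving −¼ ln(0.56234) = 0.143912.
d = 0.275900 + 0.143912 = 0.419812.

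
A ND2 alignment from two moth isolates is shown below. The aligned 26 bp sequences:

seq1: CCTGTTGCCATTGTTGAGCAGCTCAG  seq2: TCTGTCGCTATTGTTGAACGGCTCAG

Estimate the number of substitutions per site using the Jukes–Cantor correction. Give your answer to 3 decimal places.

0.222

The sequences differ at 5 of 26 sites (1, 6, 9, 18, 20), so p = 5/26 ≈ 0.192308.
d = −(3/4) ln(1 − 4p/3) = −0.75 ln(1 − 0.256411) = −0.75 ln(0.743589)
  = −0.75 × (-0.296267) = 0.222200 substitutions/site.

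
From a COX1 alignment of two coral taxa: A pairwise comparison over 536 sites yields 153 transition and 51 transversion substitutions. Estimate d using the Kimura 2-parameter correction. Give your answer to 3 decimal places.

0.601

P = 153/536 ≈ 0.285448 and Q = 51/536 ≈ 0.095149.
Under the Kimura two-parameter model, d = −½ ln(1 − 2P − Q) − ¼ ln(1 − 2Q).
1 − 2P − Q = 0.333955, giving −½ ln(0.333955) = 0.548375.
1 − 2Q = 0.809702, giving −¼ ln(0.809702) = 0.052772.
d = 0.548375 + 0.052772 = 0.601147.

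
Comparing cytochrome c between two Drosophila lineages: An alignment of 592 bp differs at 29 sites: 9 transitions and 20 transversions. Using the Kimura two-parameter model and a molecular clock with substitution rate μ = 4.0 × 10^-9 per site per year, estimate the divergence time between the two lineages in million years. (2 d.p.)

6.33

P = 9/592 ≈ 0.015203 and Q = 20/592 ≈ 0.033784.
Under the Kimura two-parameter model, d = −½ ln(1 − 2P − Q) − ¼ ln(1 − 2Q).
1 − 2P − Q = 0.93581, giving −½ ln(0.93581) = 0.033171.
1 − 2Q = 0.932432, giving −¼ ln(0.932432) = 0.017490.
d = 0.033171 + 0.017490 = 0.050661.
Under a molecular clock d = 2μt, so t = d/(2μ) = 0.050661 / (2 × 4.0 × 10^-9) = 6.33 million years.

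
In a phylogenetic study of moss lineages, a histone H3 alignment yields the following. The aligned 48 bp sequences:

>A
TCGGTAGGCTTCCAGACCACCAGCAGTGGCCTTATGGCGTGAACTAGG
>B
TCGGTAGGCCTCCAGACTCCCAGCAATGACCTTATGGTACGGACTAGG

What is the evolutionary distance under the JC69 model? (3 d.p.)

0.216

The sequences differ at 9 of 48 sites (10, 18, 19, 26, 29, 38, 39, 40, 42), so p = 9/48 = 0.1875.
d = −(3/4) ln(1 − 4p/3) = −0.75 ln(1 − 0.25) = −0.75 ln(0.75)
  = −0.75 × (-0.287682) = 0.215762 substitutions/site.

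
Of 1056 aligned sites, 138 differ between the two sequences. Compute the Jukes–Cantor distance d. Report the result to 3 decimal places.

0.144

p = 138/1056 ≈ 0.130682.
d = −(3/4) ln(1 − 4p/3) = −0.75 ln(1 − 0.174243) = −0.75 ln(0.825757)
  = −0.75 × (-0.191455) = 0.143591 substitutions/site.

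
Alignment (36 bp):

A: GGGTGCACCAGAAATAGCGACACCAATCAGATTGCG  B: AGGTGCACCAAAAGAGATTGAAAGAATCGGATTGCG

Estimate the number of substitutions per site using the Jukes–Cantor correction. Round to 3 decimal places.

0.493

The sequences differ at 13 of 36 sites, so p = 13/36 ≈ 0.361111.
d = −(3/4) ln(1 − 4p/3) = −0.75 ln(1 − 0.481481) = −0.75 ln(0.518519)
  = −0.75 × (-0.656779) = 0.492584 substitutions/site.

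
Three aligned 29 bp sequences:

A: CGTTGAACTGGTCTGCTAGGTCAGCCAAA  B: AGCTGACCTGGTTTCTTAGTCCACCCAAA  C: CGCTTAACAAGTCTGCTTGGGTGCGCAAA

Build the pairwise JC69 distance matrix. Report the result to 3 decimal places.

d(A,B) = 0.401, d(A,C) = 0.462, d(B,C) = 0.774

A–B: 9/29 sites differ → p ≈ 0.310345, d = −0.75 ln(1 − 0.413793) = 0.400562 ≈ 0.401.
A–C: 10/29 sites differ → p ≈ 0.344828, d = −0.75 ln(1 − 0.459771) = 0.461822 ≈ 0.462.
B–C: 14/29 sites differ → p ≈ 0.482759, d = −0.75 ln(1 − 0.643679) = 0.773942 ≈ 0.774.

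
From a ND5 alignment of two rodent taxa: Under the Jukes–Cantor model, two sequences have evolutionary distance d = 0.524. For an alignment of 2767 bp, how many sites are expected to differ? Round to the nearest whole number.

1043

Invert JC69: p = (3/4)(1 − e^(−4d/3)) = 0.75 × (1 − e^(-0.698667)) = 0.75 × (1 − 0.497248) = 0.377064.
Expected differing sites = pL ≈ 0.377064 × 2767 = 1043.336088 ≈ 1043.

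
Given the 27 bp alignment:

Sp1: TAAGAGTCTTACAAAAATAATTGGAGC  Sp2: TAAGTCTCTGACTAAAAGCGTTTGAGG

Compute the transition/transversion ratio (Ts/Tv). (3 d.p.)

0.125

Transitions are A↔G and C↔T; transversions are all other mismatches.
Transitions: 1. Transversions: 8.
R = 1/8 = 0.125.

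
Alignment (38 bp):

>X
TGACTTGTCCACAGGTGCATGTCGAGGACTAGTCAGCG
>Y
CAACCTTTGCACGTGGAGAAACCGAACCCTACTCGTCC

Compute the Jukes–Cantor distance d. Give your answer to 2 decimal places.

0.91

The sequences differ at 20 of 38 sites, so p = 20/38 ≈ 0.526316.
d = −(3/4) ln(1 − 4p/3) = −0.75 ln(1 − 0.701755) = −0.75 ln(0.298245)
  = −0.75 × (-1.209840) = 0.907380 substitutions/site.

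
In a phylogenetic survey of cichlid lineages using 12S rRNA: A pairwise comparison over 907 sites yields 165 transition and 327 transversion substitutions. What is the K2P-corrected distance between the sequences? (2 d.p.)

P = 165/907 ≈ 0.181918 and Q = 327/907 ≈ 0.360529.
Under the Kimura two-parameter model, d = −½ ln(1 − 2P − Q) − ¼ ln(1 − 2Q).
1 − 2P − Q = 0.275635, giving −½ ln(0.275635) = 0.644339.
1 − 2Q = 0.278942, giving −¼ ln(0.278942) = 0.319188.
d = 0.644339 + 0.319188 = 0.963527.

0.96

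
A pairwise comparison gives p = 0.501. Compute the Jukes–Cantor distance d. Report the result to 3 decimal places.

0.827

d = −(3/4) ln(1 − 4p/3) = −0.75 ln(1 − 0.668) = −0.75 ln(0.332)
  = −0.75 × (-1.102620) = 0.826965 substitutions/site.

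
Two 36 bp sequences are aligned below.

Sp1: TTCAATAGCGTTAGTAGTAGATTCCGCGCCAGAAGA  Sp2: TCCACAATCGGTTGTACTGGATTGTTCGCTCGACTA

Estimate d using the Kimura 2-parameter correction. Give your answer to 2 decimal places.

Of 36 sites, 4 differences are transitions and 11 are transversions, so P = 4/36 ≈ 0.111111 and Q = 11/36 ≈ 0.305556.
Under the Kimura two-parameter model, d = −½ ln(1 − 2P − Q) − ¼ ln(1 − 2Q).
1 − 2P − Q = 0.472222, giving −½ ln(0.472222) = 0.375153.
1 − 2Q = 0.388888, giving −¼ ln(0.388888) = 0.236116.
d = 0.375153 + 0.236116 = 0.611269.

0.61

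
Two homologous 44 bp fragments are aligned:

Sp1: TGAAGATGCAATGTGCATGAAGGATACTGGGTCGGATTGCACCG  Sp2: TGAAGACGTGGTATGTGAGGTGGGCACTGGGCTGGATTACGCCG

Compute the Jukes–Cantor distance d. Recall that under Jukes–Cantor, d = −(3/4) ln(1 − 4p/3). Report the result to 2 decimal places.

0.50

The sequences differ at 16 of 44 sites, so p = 16/44 ≈ 0.363636.
d = −(3/4) ln(1 − 4p/3) = −0.75 ln(1 − 0.484848) = −0.75 ln(0.515152)
  = −0.75 × (-0.663293) = 0.497470 substitutions/site.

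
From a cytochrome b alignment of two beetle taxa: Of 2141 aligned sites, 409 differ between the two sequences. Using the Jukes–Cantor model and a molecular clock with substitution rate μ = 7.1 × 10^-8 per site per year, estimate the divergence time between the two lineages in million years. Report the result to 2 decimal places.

p = 409/2141 ≈ 0.191032.
d = −(3/4) ln(1 − 4p/3) = −0.75 ln(1 − 0.254709) = −0.75 ln(0.745291)
  = −0.75 × (-0.293981) = 0.220486 substitutions/site.
Under a molecular clock d = 2μt, so t = d/(2μ) = 0.220486 / (2 × 7.1 × 10^-8) = 1.55 million years.

1.55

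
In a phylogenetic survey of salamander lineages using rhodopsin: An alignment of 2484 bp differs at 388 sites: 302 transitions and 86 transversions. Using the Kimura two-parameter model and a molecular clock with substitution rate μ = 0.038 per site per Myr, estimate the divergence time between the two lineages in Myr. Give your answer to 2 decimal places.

P = 302/2484 ≈ 0.121578 and Q = 86/2484 ≈ 0.034622.
Under the Kimura two-parameter model, d = −½ ln(1 − 2P − Q) − ¼ ln(1 − 2Q).
1 − 2P − Q = 0.722222, giving −½ ln(0.722222) = 0.162711.
1 − 2Q = 0.930756, giving −¼ ln(0.930756) = 0.017940.
d = 0.162711 + 0.017940 = 0.180651.
Under a molecular clock d = 2μt, so t = d/(2μ) = 0.180651 / (2 × 0.038) = 2.38 Myr.

2.38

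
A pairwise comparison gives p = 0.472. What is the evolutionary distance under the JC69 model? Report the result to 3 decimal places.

d = −(3/4) ln(1 − 4p/3) = −0.75 ln(1 − 0.629333) = −0.75 ln(0.370667)
  = −0.75 × (-0.992451) = 0.744338 substitutions/site.

0.744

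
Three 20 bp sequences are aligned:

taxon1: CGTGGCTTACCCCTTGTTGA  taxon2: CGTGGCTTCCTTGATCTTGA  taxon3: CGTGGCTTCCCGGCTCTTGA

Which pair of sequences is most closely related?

taxon1–taxon2: 6/20 differ, p = 0.300, d = 0.383.
taxon1–taxon3: 5/20 differ, p = 0.250, d = 0.304.
taxon2–taxon3: 3/20 differ, p = 0.150, d = 0.167.
The smallest distance is between taxon2 and taxon3.

taxon2 and taxon3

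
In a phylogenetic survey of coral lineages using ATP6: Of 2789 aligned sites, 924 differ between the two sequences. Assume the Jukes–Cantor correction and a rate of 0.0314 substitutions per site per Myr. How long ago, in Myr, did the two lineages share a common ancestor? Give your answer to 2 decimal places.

6.96

p = 924/2789 ≈ 0.331302.
d = −(3/4) ln(1 − 4p/3) = −0.75 ln(1 − 0.441736) = −0.75 ln(0.558264)
  = −0.75 × (-0.582923) = 0.437192 substitutions/site.
Under a molecular clock d = 2μt, so t = d/(2μ) = 0.437192 / (2 × 0.0314) = 6.96 Myr.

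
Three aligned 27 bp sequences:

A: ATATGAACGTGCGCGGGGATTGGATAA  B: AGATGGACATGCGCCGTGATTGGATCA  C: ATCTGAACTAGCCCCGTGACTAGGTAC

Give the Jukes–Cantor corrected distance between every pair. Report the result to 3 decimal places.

A–B: 6/27 sites differ → p ≈ 0.222222, d = −0.75 ln(1 − 0.296296) = 0.263548 ≈ 0.264.
A–C: 10/27 sites differ → p ≈ 0.37037, d = −0.75 ln(1 − 0.493827) = 0.510658 ≈ 0.511.
B–C: 11/27 sites differ → p ≈ 0.407407, d = −0.75 ln(1 − 0.543209) = 0.587647 ≈ 0.588.

d(A,B) = 0.264, d(A,C) = 0.511, d(B,C) = 0.588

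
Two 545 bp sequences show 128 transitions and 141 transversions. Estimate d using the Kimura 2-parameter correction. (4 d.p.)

0.8339

P = 128/545 ≈ 0.234862 and Q = 141/545 ≈ 0.258716.
Under the Kimura two-parameter model, d = −½ ln(1 − 2P − Q) − ¼ ln(1 − 2Q).
1 − 2P − Q = 0.27156, giving −½ ln(0.27156) = 0.651786.
1 − 2Q = 0.482568, giving −¼ ln(0.482568) = 0.182158.
d = 0.651786 + 0.182158 = 0.833944.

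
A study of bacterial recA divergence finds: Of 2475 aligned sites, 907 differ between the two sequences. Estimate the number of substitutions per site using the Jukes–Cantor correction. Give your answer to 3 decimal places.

0.503

p = 907/2475 ≈ 0.366465.
d = −(3/4) ln(1 − 4p/3) = −0.75 ln(1 − 0.48862) = −0.75 ln(0.51138)
  = −0.75 × (-0.670642) = 0.502982 substitutions/site.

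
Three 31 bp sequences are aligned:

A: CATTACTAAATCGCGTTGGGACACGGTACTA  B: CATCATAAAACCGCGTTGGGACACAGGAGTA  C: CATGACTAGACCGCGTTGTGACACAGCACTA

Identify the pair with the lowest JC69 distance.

A and C

A–B: 7/31 differ, p = 0.226, d = 0.269.
A–C: 6/31 differ, p = 0.194, d = 0.224.
B–C: 7/31 differ, p = 0.226, d = 0.269.
The smallest distance is between A and C.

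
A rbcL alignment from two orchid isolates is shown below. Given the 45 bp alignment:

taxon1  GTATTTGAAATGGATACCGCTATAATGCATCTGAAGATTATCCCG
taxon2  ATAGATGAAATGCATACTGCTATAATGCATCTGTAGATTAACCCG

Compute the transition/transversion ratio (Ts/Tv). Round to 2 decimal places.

0.40

Transitions are A↔G and C↔T; transversions are all other mismatches.
Transitions: 2. Transversions: 5.
R = 2/5 = 0.40.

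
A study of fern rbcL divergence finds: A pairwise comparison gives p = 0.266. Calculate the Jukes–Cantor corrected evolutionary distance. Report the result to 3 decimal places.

0.328

d = −(3/4) ln(1 − 4p/3) = −0.75 ln(1 − 0.354667) = −0.75 ln(0.645333)
  = −0.75 × (-0.437989) = 0.328492 substitutions/site.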